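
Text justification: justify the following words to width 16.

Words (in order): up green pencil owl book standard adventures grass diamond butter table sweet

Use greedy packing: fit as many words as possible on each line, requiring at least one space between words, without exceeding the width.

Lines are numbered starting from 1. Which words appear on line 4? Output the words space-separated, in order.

Answer: adventures grass

Derivation:
Line 1: ['up', 'green', 'pencil'] (min_width=15, slack=1)
Line 2: ['owl', 'book'] (min_width=8, slack=8)
Line 3: ['standard'] (min_width=8, slack=8)
Line 4: ['adventures', 'grass'] (min_width=16, slack=0)
Line 5: ['diamond', 'butter'] (min_width=14, slack=2)
Line 6: ['table', 'sweet'] (min_width=11, slack=5)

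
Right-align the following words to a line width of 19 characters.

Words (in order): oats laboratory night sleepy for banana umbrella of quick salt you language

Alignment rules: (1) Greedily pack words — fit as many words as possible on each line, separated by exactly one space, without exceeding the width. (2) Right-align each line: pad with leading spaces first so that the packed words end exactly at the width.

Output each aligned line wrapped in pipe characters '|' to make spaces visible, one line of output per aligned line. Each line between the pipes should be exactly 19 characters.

Line 1: ['oats', 'laboratory'] (min_width=15, slack=4)
Line 2: ['night', 'sleepy', 'for'] (min_width=16, slack=3)
Line 3: ['banana', 'umbrella', 'of'] (min_width=18, slack=1)
Line 4: ['quick', 'salt', 'you'] (min_width=14, slack=5)
Line 5: ['language'] (min_width=8, slack=11)

Answer: |    oats laboratory|
|   night sleepy for|
| banana umbrella of|
|     quick salt you|
|           language|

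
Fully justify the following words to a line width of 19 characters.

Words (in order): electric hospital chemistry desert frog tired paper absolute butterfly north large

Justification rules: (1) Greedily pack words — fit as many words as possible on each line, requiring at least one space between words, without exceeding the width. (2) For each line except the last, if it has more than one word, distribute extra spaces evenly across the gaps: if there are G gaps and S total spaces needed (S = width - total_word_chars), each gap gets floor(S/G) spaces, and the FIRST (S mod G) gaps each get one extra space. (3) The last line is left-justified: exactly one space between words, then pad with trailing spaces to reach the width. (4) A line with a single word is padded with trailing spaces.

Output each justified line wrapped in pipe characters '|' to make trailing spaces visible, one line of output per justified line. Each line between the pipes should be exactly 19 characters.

Answer: |electric   hospital|
|chemistry    desert|
|frog   tired  paper|
|absolute  butterfly|
|north large        |

Derivation:
Line 1: ['electric', 'hospital'] (min_width=17, slack=2)
Line 2: ['chemistry', 'desert'] (min_width=16, slack=3)
Line 3: ['frog', 'tired', 'paper'] (min_width=16, slack=3)
Line 4: ['absolute', 'butterfly'] (min_width=18, slack=1)
Line 5: ['north', 'large'] (min_width=11, slack=8)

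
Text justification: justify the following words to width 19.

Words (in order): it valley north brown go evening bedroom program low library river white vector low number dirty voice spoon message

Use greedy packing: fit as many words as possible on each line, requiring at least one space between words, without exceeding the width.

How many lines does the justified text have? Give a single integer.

Answer: 7

Derivation:
Line 1: ['it', 'valley', 'north'] (min_width=15, slack=4)
Line 2: ['brown', 'go', 'evening'] (min_width=16, slack=3)
Line 3: ['bedroom', 'program', 'low'] (min_width=19, slack=0)
Line 4: ['library', 'river', 'white'] (min_width=19, slack=0)
Line 5: ['vector', 'low', 'number'] (min_width=17, slack=2)
Line 6: ['dirty', 'voice', 'spoon'] (min_width=17, slack=2)
Line 7: ['message'] (min_width=7, slack=12)
Total lines: 7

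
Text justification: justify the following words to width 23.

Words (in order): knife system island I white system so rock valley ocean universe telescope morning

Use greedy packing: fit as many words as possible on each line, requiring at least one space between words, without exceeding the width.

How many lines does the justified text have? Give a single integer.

Line 1: ['knife', 'system', 'island', 'I'] (min_width=21, slack=2)
Line 2: ['white', 'system', 'so', 'rock'] (min_width=20, slack=3)
Line 3: ['valley', 'ocean', 'universe'] (min_width=21, slack=2)
Line 4: ['telescope', 'morning'] (min_width=17, slack=6)
Total lines: 4

Answer: 4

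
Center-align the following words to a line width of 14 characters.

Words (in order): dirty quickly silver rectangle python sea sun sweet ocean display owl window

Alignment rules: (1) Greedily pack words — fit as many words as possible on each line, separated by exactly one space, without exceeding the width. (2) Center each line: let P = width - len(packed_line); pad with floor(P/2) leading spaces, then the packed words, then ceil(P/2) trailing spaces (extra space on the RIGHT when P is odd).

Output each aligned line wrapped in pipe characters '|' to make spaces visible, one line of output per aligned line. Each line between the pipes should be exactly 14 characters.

Answer: |dirty quickly |
|    silver    |
|  rectangle   |
|python sea sun|
| sweet ocean  |
| display owl  |
|    window    |

Derivation:
Line 1: ['dirty', 'quickly'] (min_width=13, slack=1)
Line 2: ['silver'] (min_width=6, slack=8)
Line 3: ['rectangle'] (min_width=9, slack=5)
Line 4: ['python', 'sea', 'sun'] (min_width=14, slack=0)
Line 5: ['sweet', 'ocean'] (min_width=11, slack=3)
Line 6: ['display', 'owl'] (min_width=11, slack=3)
Line 7: ['window'] (min_width=6, slack=8)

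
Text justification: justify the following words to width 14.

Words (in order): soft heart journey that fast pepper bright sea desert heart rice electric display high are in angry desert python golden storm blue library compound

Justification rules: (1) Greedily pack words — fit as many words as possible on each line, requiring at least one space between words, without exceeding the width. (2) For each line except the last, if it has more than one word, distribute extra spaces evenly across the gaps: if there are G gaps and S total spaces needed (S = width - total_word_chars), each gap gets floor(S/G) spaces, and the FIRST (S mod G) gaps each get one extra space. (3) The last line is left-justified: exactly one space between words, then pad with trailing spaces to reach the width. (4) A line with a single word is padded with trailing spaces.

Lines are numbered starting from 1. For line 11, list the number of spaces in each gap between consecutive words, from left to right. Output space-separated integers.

Line 1: ['soft', 'heart'] (min_width=10, slack=4)
Line 2: ['journey', 'that'] (min_width=12, slack=2)
Line 3: ['fast', 'pepper'] (min_width=11, slack=3)
Line 4: ['bright', 'sea'] (min_width=10, slack=4)
Line 5: ['desert', 'heart'] (min_width=12, slack=2)
Line 6: ['rice', 'electric'] (min_width=13, slack=1)
Line 7: ['display', 'high'] (min_width=12, slack=2)
Line 8: ['are', 'in', 'angry'] (min_width=12, slack=2)
Line 9: ['desert', 'python'] (min_width=13, slack=1)
Line 10: ['golden', 'storm'] (min_width=12, slack=2)
Line 11: ['blue', 'library'] (min_width=12, slack=2)
Line 12: ['compound'] (min_width=8, slack=6)

Answer: 3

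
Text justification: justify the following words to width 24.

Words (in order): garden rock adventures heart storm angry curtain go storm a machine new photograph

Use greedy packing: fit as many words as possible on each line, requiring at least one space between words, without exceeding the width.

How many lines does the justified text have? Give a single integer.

Line 1: ['garden', 'rock', 'adventures'] (min_width=22, slack=2)
Line 2: ['heart', 'storm', 'angry'] (min_width=17, slack=7)
Line 3: ['curtain', 'go', 'storm', 'a'] (min_width=18, slack=6)
Line 4: ['machine', 'new', 'photograph'] (min_width=22, slack=2)
Total lines: 4

Answer: 4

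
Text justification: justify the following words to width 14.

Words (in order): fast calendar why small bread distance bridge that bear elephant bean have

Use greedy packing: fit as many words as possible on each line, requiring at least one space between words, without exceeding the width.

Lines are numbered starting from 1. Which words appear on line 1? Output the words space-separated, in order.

Answer: fast calendar

Derivation:
Line 1: ['fast', 'calendar'] (min_width=13, slack=1)
Line 2: ['why', 'small'] (min_width=9, slack=5)
Line 3: ['bread', 'distance'] (min_width=14, slack=0)
Line 4: ['bridge', 'that'] (min_width=11, slack=3)
Line 5: ['bear', 'elephant'] (min_width=13, slack=1)
Line 6: ['bean', 'have'] (min_width=9, slack=5)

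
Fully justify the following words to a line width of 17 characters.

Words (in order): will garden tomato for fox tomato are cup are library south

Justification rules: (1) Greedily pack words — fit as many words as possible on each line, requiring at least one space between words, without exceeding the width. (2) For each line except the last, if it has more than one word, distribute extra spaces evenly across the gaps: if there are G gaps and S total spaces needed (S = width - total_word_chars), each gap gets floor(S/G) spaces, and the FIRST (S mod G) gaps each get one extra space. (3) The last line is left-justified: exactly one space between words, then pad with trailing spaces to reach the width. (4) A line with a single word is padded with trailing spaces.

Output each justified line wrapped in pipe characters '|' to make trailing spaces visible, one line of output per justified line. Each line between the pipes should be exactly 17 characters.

Line 1: ['will', 'garden'] (min_width=11, slack=6)
Line 2: ['tomato', 'for', 'fox'] (min_width=14, slack=3)
Line 3: ['tomato', 'are', 'cup'] (min_width=14, slack=3)
Line 4: ['are', 'library', 'south'] (min_width=17, slack=0)

Answer: |will       garden|
|tomato   for  fox|
|tomato   are  cup|
|are library south|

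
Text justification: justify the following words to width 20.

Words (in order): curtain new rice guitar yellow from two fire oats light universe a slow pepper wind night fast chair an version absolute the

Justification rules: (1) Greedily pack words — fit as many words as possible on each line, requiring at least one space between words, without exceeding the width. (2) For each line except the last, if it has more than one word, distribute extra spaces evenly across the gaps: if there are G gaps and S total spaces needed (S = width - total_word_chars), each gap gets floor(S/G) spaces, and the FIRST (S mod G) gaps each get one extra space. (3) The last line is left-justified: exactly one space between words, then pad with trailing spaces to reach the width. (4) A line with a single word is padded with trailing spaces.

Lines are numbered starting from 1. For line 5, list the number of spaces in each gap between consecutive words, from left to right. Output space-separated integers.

Answer: 3 2

Derivation:
Line 1: ['curtain', 'new', 'rice'] (min_width=16, slack=4)
Line 2: ['guitar', 'yellow', 'from'] (min_width=18, slack=2)
Line 3: ['two', 'fire', 'oats', 'light'] (min_width=19, slack=1)
Line 4: ['universe', 'a', 'slow'] (min_width=15, slack=5)
Line 5: ['pepper', 'wind', 'night'] (min_width=17, slack=3)
Line 6: ['fast', 'chair', 'an'] (min_width=13, slack=7)
Line 7: ['version', 'absolute', 'the'] (min_width=20, slack=0)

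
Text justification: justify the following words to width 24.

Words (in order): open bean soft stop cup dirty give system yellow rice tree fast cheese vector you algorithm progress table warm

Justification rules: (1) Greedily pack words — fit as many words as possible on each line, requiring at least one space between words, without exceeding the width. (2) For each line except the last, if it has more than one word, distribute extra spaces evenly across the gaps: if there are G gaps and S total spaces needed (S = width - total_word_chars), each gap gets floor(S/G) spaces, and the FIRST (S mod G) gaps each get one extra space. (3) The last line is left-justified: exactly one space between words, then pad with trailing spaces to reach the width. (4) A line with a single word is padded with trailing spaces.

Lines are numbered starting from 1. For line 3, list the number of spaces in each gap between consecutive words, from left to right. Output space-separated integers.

Line 1: ['open', 'bean', 'soft', 'stop', 'cup'] (min_width=23, slack=1)
Line 2: ['dirty', 'give', 'system', 'yellow'] (min_width=24, slack=0)
Line 3: ['rice', 'tree', 'fast', 'cheese'] (min_width=21, slack=3)
Line 4: ['vector', 'you', 'algorithm'] (min_width=20, slack=4)
Line 5: ['progress', 'table', 'warm'] (min_width=19, slack=5)

Answer: 2 2 2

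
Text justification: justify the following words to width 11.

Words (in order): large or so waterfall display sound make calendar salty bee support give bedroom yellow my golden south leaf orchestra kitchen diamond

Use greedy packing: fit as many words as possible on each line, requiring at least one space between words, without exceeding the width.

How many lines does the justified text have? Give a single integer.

Line 1: ['large', 'or', 'so'] (min_width=11, slack=0)
Line 2: ['waterfall'] (min_width=9, slack=2)
Line 3: ['display'] (min_width=7, slack=4)
Line 4: ['sound', 'make'] (min_width=10, slack=1)
Line 5: ['calendar'] (min_width=8, slack=3)
Line 6: ['salty', 'bee'] (min_width=9, slack=2)
Line 7: ['support'] (min_width=7, slack=4)
Line 8: ['give'] (min_width=4, slack=7)
Line 9: ['bedroom'] (min_width=7, slack=4)
Line 10: ['yellow', 'my'] (min_width=9, slack=2)
Line 11: ['golden'] (min_width=6, slack=5)
Line 12: ['south', 'leaf'] (min_width=10, slack=1)
Line 13: ['orchestra'] (min_width=9, slack=2)
Line 14: ['kitchen'] (min_width=7, slack=4)
Line 15: ['diamond'] (min_width=7, slack=4)
Total lines: 15

Answer: 15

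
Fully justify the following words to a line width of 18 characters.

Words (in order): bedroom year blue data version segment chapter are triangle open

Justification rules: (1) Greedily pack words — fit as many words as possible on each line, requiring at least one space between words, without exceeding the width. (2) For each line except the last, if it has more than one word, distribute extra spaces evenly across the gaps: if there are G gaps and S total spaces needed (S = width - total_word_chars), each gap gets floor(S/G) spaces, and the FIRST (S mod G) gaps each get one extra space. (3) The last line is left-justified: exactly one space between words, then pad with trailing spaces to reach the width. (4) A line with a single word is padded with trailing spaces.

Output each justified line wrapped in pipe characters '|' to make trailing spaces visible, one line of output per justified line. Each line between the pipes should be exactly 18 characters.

Line 1: ['bedroom', 'year', 'blue'] (min_width=17, slack=1)
Line 2: ['data', 'version'] (min_width=12, slack=6)
Line 3: ['segment', 'chapter'] (min_width=15, slack=3)
Line 4: ['are', 'triangle', 'open'] (min_width=17, slack=1)

Answer: |bedroom  year blue|
|data       version|
|segment    chapter|
|are triangle open |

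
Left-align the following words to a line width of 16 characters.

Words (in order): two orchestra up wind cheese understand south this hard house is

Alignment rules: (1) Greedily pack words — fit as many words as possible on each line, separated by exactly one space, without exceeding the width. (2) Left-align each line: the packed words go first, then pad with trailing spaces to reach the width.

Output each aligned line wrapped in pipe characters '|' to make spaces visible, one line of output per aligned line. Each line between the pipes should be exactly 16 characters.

Line 1: ['two', 'orchestra', 'up'] (min_width=16, slack=0)
Line 2: ['wind', 'cheese'] (min_width=11, slack=5)
Line 3: ['understand', 'south'] (min_width=16, slack=0)
Line 4: ['this', 'hard', 'house'] (min_width=15, slack=1)
Line 5: ['is'] (min_width=2, slack=14)

Answer: |two orchestra up|
|wind cheese     |
|understand south|
|this hard house |
|is              |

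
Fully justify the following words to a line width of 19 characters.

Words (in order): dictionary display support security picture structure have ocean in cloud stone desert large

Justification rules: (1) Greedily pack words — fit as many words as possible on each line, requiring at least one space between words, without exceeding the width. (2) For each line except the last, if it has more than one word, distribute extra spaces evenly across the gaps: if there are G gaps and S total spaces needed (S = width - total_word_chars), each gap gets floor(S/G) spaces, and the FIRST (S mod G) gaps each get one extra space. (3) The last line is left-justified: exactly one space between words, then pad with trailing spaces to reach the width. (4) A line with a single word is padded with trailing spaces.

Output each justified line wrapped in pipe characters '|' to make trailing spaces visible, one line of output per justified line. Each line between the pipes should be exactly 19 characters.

Answer: |dictionary  display|
|support    security|
|picture   structure|
|have ocean in cloud|
|stone desert large |

Derivation:
Line 1: ['dictionary', 'display'] (min_width=18, slack=1)
Line 2: ['support', 'security'] (min_width=16, slack=3)
Line 3: ['picture', 'structure'] (min_width=17, slack=2)
Line 4: ['have', 'ocean', 'in', 'cloud'] (min_width=19, slack=0)
Line 5: ['stone', 'desert', 'large'] (min_width=18, slack=1)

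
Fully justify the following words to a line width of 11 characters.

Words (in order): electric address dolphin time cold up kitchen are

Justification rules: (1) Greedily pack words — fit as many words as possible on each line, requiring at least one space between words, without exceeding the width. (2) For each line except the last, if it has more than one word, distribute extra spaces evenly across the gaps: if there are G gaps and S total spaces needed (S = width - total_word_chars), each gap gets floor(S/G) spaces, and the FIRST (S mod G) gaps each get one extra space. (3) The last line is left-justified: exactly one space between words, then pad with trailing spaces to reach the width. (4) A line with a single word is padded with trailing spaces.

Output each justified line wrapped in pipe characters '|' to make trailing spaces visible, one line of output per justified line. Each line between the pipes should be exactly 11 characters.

Answer: |electric   |
|address    |
|dolphin    |
|time   cold|
|up  kitchen|
|are        |

Derivation:
Line 1: ['electric'] (min_width=8, slack=3)
Line 2: ['address'] (min_width=7, slack=4)
Line 3: ['dolphin'] (min_width=7, slack=4)
Line 4: ['time', 'cold'] (min_width=9, slack=2)
Line 5: ['up', 'kitchen'] (min_width=10, slack=1)
Line 6: ['are'] (min_width=3, slack=8)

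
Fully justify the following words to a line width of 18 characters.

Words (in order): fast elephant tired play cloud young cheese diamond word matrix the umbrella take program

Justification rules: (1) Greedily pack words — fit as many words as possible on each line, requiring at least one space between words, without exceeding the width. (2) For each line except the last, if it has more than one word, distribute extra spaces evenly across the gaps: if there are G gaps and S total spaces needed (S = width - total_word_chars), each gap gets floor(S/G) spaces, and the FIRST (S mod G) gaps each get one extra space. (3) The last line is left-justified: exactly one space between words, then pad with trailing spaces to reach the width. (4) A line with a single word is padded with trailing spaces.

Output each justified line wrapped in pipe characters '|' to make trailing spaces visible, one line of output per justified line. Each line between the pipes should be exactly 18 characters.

Line 1: ['fast', 'elephant'] (min_width=13, slack=5)
Line 2: ['tired', 'play', 'cloud'] (min_width=16, slack=2)
Line 3: ['young', 'cheese'] (min_width=12, slack=6)
Line 4: ['diamond', 'word'] (min_width=12, slack=6)
Line 5: ['matrix', 'the'] (min_width=10, slack=8)
Line 6: ['umbrella', 'take'] (min_width=13, slack=5)
Line 7: ['program'] (min_width=7, slack=11)

Answer: |fast      elephant|
|tired  play  cloud|
|young       cheese|
|diamond       word|
|matrix         the|
|umbrella      take|
|program           |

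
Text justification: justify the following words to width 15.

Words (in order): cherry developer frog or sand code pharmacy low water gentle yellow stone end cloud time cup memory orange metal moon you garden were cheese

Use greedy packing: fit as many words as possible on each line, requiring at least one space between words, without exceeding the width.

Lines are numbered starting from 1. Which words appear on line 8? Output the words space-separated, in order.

Answer: cup memory

Derivation:
Line 1: ['cherry'] (min_width=6, slack=9)
Line 2: ['developer', 'frog'] (min_width=14, slack=1)
Line 3: ['or', 'sand', 'code'] (min_width=12, slack=3)
Line 4: ['pharmacy', 'low'] (min_width=12, slack=3)
Line 5: ['water', 'gentle'] (min_width=12, slack=3)
Line 6: ['yellow', 'stone'] (min_width=12, slack=3)
Line 7: ['end', 'cloud', 'time'] (min_width=14, slack=1)
Line 8: ['cup', 'memory'] (min_width=10, slack=5)
Line 9: ['orange', 'metal'] (min_width=12, slack=3)
Line 10: ['moon', 'you', 'garden'] (min_width=15, slack=0)
Line 11: ['were', 'cheese'] (min_width=11, slack=4)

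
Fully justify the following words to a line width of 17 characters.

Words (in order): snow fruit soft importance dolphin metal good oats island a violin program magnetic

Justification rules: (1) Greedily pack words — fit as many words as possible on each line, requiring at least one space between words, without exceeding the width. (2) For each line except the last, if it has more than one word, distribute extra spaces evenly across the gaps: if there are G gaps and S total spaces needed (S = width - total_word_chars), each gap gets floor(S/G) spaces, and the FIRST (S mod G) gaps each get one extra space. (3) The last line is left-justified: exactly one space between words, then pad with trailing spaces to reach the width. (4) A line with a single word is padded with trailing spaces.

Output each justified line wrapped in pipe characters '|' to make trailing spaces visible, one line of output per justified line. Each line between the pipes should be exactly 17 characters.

Line 1: ['snow', 'fruit', 'soft'] (min_width=15, slack=2)
Line 2: ['importance'] (min_width=10, slack=7)
Line 3: ['dolphin', 'metal'] (min_width=13, slack=4)
Line 4: ['good', 'oats', 'island'] (min_width=16, slack=1)
Line 5: ['a', 'violin', 'program'] (min_width=16, slack=1)
Line 6: ['magnetic'] (min_width=8, slack=9)

Answer: |snow  fruit  soft|
|importance       |
|dolphin     metal|
|good  oats island|
|a  violin program|
|magnetic         |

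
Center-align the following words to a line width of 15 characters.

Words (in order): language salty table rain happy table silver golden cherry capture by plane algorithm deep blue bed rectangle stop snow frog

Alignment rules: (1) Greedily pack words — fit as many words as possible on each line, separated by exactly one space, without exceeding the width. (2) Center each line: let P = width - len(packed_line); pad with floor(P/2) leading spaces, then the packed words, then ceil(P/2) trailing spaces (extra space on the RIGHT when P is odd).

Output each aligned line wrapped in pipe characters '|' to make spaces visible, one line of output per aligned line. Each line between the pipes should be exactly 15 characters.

Answer: |language salty |
|  table rain   |
|  happy table  |
| silver golden |
|cherry capture |
|   by plane    |
|algorithm deep |
|   blue bed    |
|rectangle stop |
|   snow frog   |

Derivation:
Line 1: ['language', 'salty'] (min_width=14, slack=1)
Line 2: ['table', 'rain'] (min_width=10, slack=5)
Line 3: ['happy', 'table'] (min_width=11, slack=4)
Line 4: ['silver', 'golden'] (min_width=13, slack=2)
Line 5: ['cherry', 'capture'] (min_width=14, slack=1)
Line 6: ['by', 'plane'] (min_width=8, slack=7)
Line 7: ['algorithm', 'deep'] (min_width=14, slack=1)
Line 8: ['blue', 'bed'] (min_width=8, slack=7)
Line 9: ['rectangle', 'stop'] (min_width=14, slack=1)
Line 10: ['snow', 'frog'] (min_width=9, slack=6)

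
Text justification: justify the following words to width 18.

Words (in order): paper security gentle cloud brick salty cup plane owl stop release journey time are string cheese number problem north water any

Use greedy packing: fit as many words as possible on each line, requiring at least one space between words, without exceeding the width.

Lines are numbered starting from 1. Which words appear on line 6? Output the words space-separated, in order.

Answer: string cheese

Derivation:
Line 1: ['paper', 'security'] (min_width=14, slack=4)
Line 2: ['gentle', 'cloud', 'brick'] (min_width=18, slack=0)
Line 3: ['salty', 'cup', 'plane'] (min_width=15, slack=3)
Line 4: ['owl', 'stop', 'release'] (min_width=16, slack=2)
Line 5: ['journey', 'time', 'are'] (min_width=16, slack=2)
Line 6: ['string', 'cheese'] (min_width=13, slack=5)
Line 7: ['number', 'problem'] (min_width=14, slack=4)
Line 8: ['north', 'water', 'any'] (min_width=15, slack=3)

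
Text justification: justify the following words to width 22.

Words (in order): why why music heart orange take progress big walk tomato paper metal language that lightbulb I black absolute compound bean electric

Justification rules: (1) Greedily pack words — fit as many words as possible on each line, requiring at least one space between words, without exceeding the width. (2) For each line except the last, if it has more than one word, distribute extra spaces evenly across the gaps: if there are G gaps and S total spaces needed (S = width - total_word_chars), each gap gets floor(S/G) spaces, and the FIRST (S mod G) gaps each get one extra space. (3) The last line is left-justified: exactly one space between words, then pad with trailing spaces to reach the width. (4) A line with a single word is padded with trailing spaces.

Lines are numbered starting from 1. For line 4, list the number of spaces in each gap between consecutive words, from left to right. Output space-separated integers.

Line 1: ['why', 'why', 'music', 'heart'] (min_width=19, slack=3)
Line 2: ['orange', 'take', 'progress'] (min_width=20, slack=2)
Line 3: ['big', 'walk', 'tomato', 'paper'] (min_width=21, slack=1)
Line 4: ['metal', 'language', 'that'] (min_width=19, slack=3)
Line 5: ['lightbulb', 'I', 'black'] (min_width=17, slack=5)
Line 6: ['absolute', 'compound', 'bean'] (min_width=22, slack=0)
Line 7: ['electric'] (min_width=8, slack=14)

Answer: 3 2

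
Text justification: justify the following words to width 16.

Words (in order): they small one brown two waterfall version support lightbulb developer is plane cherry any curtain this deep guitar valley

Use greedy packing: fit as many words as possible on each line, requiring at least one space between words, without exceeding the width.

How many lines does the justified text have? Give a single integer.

Answer: 10

Derivation:
Line 1: ['they', 'small', 'one'] (min_width=14, slack=2)
Line 2: ['brown', 'two'] (min_width=9, slack=7)
Line 3: ['waterfall'] (min_width=9, slack=7)
Line 4: ['version', 'support'] (min_width=15, slack=1)
Line 5: ['lightbulb'] (min_width=9, slack=7)
Line 6: ['developer', 'is'] (min_width=12, slack=4)
Line 7: ['plane', 'cherry', 'any'] (min_width=16, slack=0)
Line 8: ['curtain', 'this'] (min_width=12, slack=4)
Line 9: ['deep', 'guitar'] (min_width=11, slack=5)
Line 10: ['valley'] (min_width=6, slack=10)
Total lines: 10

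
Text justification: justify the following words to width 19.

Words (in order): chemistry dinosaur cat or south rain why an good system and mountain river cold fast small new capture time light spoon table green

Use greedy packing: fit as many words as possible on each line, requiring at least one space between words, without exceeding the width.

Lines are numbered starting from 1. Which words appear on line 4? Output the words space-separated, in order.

Answer: and mountain river

Derivation:
Line 1: ['chemistry', 'dinosaur'] (min_width=18, slack=1)
Line 2: ['cat', 'or', 'south', 'rain'] (min_width=17, slack=2)
Line 3: ['why', 'an', 'good', 'system'] (min_width=18, slack=1)
Line 4: ['and', 'mountain', 'river'] (min_width=18, slack=1)
Line 5: ['cold', 'fast', 'small', 'new'] (min_width=19, slack=0)
Line 6: ['capture', 'time', 'light'] (min_width=18, slack=1)
Line 7: ['spoon', 'table', 'green'] (min_width=17, slack=2)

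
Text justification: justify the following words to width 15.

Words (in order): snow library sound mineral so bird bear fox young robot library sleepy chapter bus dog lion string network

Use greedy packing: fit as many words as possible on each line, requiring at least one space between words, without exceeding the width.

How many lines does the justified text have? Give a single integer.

Answer: 8

Derivation:
Line 1: ['snow', 'library'] (min_width=12, slack=3)
Line 2: ['sound', 'mineral'] (min_width=13, slack=2)
Line 3: ['so', 'bird', 'bear'] (min_width=12, slack=3)
Line 4: ['fox', 'young', 'robot'] (min_width=15, slack=0)
Line 5: ['library', 'sleepy'] (min_width=14, slack=1)
Line 6: ['chapter', 'bus', 'dog'] (min_width=15, slack=0)
Line 7: ['lion', 'string'] (min_width=11, slack=4)
Line 8: ['network'] (min_width=7, slack=8)
Total lines: 8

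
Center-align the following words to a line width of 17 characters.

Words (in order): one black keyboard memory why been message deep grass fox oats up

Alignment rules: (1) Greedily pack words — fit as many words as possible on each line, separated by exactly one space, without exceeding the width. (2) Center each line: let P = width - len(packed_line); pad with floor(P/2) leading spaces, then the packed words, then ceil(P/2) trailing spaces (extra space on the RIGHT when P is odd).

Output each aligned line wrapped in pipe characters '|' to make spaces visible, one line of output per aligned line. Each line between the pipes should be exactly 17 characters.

Line 1: ['one', 'black'] (min_width=9, slack=8)
Line 2: ['keyboard', 'memory'] (min_width=15, slack=2)
Line 3: ['why', 'been', 'message'] (min_width=16, slack=1)
Line 4: ['deep', 'grass', 'fox'] (min_width=14, slack=3)
Line 5: ['oats', 'up'] (min_width=7, slack=10)

Answer: |    one black    |
| keyboard memory |
|why been message |
| deep grass fox  |
|     oats up     |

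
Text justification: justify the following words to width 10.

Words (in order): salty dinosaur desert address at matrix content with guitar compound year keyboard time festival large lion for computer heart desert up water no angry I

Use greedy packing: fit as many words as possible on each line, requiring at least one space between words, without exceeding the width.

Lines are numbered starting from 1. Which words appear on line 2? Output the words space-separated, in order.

Line 1: ['salty'] (min_width=5, slack=5)
Line 2: ['dinosaur'] (min_width=8, slack=2)
Line 3: ['desert'] (min_width=6, slack=4)
Line 4: ['address', 'at'] (min_width=10, slack=0)
Line 5: ['matrix'] (min_width=6, slack=4)
Line 6: ['content'] (min_width=7, slack=3)
Line 7: ['with'] (min_width=4, slack=6)
Line 8: ['guitar'] (min_width=6, slack=4)
Line 9: ['compound'] (min_width=8, slack=2)
Line 10: ['year'] (min_width=4, slack=6)
Line 11: ['keyboard'] (min_width=8, slack=2)
Line 12: ['time'] (min_width=4, slack=6)
Line 13: ['festival'] (min_width=8, slack=2)
Line 14: ['large', 'lion'] (min_width=10, slack=0)
Line 15: ['for'] (min_width=3, slack=7)
Line 16: ['computer'] (min_width=8, slack=2)
Line 17: ['heart'] (min_width=5, slack=5)
Line 18: ['desert', 'up'] (min_width=9, slack=1)
Line 19: ['water', 'no'] (min_width=8, slack=2)
Line 20: ['angry', 'I'] (min_width=7, slack=3)

Answer: dinosaur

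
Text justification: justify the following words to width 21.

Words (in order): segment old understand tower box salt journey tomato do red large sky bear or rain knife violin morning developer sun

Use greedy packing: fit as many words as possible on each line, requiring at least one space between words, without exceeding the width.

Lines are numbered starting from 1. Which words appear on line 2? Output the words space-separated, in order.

Line 1: ['segment', 'old'] (min_width=11, slack=10)
Line 2: ['understand', 'tower', 'box'] (min_width=20, slack=1)
Line 3: ['salt', 'journey', 'tomato'] (min_width=19, slack=2)
Line 4: ['do', 'red', 'large', 'sky', 'bear'] (min_width=21, slack=0)
Line 5: ['or', 'rain', 'knife', 'violin'] (min_width=20, slack=1)
Line 6: ['morning', 'developer', 'sun'] (min_width=21, slack=0)

Answer: understand tower box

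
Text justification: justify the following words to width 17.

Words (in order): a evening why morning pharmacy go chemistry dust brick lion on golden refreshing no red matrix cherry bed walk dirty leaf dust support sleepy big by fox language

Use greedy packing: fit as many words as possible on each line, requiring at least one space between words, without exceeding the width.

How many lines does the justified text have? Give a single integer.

Line 1: ['a', 'evening', 'why'] (min_width=13, slack=4)
Line 2: ['morning', 'pharmacy'] (min_width=16, slack=1)
Line 3: ['go', 'chemistry', 'dust'] (min_width=17, slack=0)
Line 4: ['brick', 'lion', 'on'] (min_width=13, slack=4)
Line 5: ['golden', 'refreshing'] (min_width=17, slack=0)
Line 6: ['no', 'red', 'matrix'] (min_width=13, slack=4)
Line 7: ['cherry', 'bed', 'walk'] (min_width=15, slack=2)
Line 8: ['dirty', 'leaf', 'dust'] (min_width=15, slack=2)
Line 9: ['support', 'sleepy'] (min_width=14, slack=3)
Line 10: ['big', 'by', 'fox'] (min_width=10, slack=7)
Line 11: ['language'] (min_width=8, slack=9)
Total lines: 11

Answer: 11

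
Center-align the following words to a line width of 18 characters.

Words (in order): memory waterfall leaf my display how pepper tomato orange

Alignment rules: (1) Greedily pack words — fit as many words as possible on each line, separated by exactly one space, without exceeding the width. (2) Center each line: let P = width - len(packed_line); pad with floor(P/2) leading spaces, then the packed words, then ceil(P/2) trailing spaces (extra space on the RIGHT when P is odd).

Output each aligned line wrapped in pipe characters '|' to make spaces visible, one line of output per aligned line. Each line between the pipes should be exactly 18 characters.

Answer: | memory waterfall |
| leaf my display  |
|how pepper tomato |
|      orange      |

Derivation:
Line 1: ['memory', 'waterfall'] (min_width=16, slack=2)
Line 2: ['leaf', 'my', 'display'] (min_width=15, slack=3)
Line 3: ['how', 'pepper', 'tomato'] (min_width=17, slack=1)
Line 4: ['orange'] (min_width=6, slack=12)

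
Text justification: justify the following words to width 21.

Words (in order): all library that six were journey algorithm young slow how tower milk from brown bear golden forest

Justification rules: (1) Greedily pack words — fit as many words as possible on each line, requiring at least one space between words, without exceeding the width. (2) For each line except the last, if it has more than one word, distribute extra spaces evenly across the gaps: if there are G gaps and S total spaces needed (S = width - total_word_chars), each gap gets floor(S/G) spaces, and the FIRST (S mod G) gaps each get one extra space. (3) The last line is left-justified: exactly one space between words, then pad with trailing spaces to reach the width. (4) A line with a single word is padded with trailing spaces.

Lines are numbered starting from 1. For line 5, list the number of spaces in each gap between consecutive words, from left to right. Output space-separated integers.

Line 1: ['all', 'library', 'that', 'six'] (min_width=20, slack=1)
Line 2: ['were', 'journey'] (min_width=12, slack=9)
Line 3: ['algorithm', 'young', 'slow'] (min_width=20, slack=1)
Line 4: ['how', 'tower', 'milk', 'from'] (min_width=19, slack=2)
Line 5: ['brown', 'bear', 'golden'] (min_width=17, slack=4)
Line 6: ['forest'] (min_width=6, slack=15)

Answer: 3 3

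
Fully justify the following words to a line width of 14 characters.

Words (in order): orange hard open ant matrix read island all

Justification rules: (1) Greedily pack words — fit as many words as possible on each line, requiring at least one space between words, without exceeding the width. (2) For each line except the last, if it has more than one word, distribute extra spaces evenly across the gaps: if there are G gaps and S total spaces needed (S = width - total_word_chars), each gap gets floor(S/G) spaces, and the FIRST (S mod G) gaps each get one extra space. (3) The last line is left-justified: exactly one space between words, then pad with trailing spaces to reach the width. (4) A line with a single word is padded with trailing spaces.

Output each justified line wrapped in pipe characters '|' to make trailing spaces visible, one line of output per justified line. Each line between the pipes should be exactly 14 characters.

Answer: |orange    hard|
|open       ant|
|matrix    read|
|island all    |

Derivation:
Line 1: ['orange', 'hard'] (min_width=11, slack=3)
Line 2: ['open', 'ant'] (min_width=8, slack=6)
Line 3: ['matrix', 'read'] (min_width=11, slack=3)
Line 4: ['island', 'all'] (min_width=10, slack=4)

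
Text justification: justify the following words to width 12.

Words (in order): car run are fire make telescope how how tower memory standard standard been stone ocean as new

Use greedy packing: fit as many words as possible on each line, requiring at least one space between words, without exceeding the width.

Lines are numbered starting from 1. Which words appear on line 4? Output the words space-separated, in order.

Line 1: ['car', 'run', 'are'] (min_width=11, slack=1)
Line 2: ['fire', 'make'] (min_width=9, slack=3)
Line 3: ['telescope'] (min_width=9, slack=3)
Line 4: ['how', 'how'] (min_width=7, slack=5)
Line 5: ['tower', 'memory'] (min_width=12, slack=0)
Line 6: ['standard'] (min_width=8, slack=4)
Line 7: ['standard'] (min_width=8, slack=4)
Line 8: ['been', 'stone'] (min_width=10, slack=2)
Line 9: ['ocean', 'as', 'new'] (min_width=12, slack=0)

Answer: how how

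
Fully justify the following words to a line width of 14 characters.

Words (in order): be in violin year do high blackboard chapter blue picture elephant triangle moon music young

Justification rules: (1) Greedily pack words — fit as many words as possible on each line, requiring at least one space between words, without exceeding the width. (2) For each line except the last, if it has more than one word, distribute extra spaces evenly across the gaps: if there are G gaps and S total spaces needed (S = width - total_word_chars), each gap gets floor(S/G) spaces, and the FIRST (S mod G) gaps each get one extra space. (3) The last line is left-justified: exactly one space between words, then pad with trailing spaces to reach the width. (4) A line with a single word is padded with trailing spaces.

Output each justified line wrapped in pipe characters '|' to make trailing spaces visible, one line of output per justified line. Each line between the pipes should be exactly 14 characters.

Line 1: ['be', 'in', 'violin'] (min_width=12, slack=2)
Line 2: ['year', 'do', 'high'] (min_width=12, slack=2)
Line 3: ['blackboard'] (min_width=10, slack=4)
Line 4: ['chapter', 'blue'] (min_width=12, slack=2)
Line 5: ['picture'] (min_width=7, slack=7)
Line 6: ['elephant'] (min_width=8, slack=6)
Line 7: ['triangle', 'moon'] (min_width=13, slack=1)
Line 8: ['music', 'young'] (min_width=11, slack=3)

Answer: |be  in  violin|
|year  do  high|
|blackboard    |
|chapter   blue|
|picture       |
|elephant      |
|triangle  moon|
|music young   |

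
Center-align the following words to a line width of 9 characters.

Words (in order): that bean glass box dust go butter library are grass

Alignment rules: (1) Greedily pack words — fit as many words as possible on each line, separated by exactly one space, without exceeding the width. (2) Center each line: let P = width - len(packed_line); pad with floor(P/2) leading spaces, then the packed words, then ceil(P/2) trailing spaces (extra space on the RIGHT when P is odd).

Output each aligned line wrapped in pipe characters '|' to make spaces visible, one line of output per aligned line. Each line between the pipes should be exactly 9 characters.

Line 1: ['that', 'bean'] (min_width=9, slack=0)
Line 2: ['glass', 'box'] (min_width=9, slack=0)
Line 3: ['dust', 'go'] (min_width=7, slack=2)
Line 4: ['butter'] (min_width=6, slack=3)
Line 5: ['library'] (min_width=7, slack=2)
Line 6: ['are', 'grass'] (min_width=9, slack=0)

Answer: |that bean|
|glass box|
| dust go |
| butter  |
| library |
|are grass|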